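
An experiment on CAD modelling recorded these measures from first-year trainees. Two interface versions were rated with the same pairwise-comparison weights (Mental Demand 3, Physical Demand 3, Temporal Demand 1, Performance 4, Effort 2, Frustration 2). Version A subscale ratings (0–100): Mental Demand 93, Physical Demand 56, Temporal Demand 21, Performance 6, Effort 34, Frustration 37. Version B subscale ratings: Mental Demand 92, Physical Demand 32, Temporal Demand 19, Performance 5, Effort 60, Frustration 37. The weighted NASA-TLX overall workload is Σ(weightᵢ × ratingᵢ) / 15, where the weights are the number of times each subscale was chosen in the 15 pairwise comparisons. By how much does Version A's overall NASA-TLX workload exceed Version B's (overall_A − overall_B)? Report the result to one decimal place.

1.9

Version A weighted sum = 3·93 + 3·56 + 1·21 + 4·6 + 2·34 + 2·37 = 279 + 168 + 21 + 24 + 68 + 74 = 634; overall_A = 634/15 = 42.2667.
Version B weighted sum = 3·92 + 3·32 + 1·19 + 4·5 + 2·60 + 2·37 = 276 + 96 + 19 + 20 + 120 + 74 = 605; overall_B = 605/15 = 40.3333.
Difference = 42.2667 − 40.3333 = 1.9334 ≈ 1.9.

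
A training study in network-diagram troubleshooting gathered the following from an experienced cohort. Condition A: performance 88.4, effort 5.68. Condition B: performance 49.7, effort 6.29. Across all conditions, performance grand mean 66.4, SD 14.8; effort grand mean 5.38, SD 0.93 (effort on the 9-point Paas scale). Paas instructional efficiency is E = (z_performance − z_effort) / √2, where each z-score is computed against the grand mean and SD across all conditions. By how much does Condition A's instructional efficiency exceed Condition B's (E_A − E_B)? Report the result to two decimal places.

2.31

Condition A: z_P = (88.4 − 66.4)/14.8 = 1.4865; z_E = (5.68 − 5.38)/0.93 = 0.3226; E_A = (1.4865 − 0.3226)/√2 = 0.8230.
Condition B: z_P = (49.7 − 66.4)/14.8 = -1.1284; z_E = (6.29 − 5.38)/0.93 = 0.9785; E_B = (-1.1284 − 0.9785)/√2 = -1.4898.
E_A − E_B = 0.8230 − (-1.4898) = 2.3128 ≈ 2.31.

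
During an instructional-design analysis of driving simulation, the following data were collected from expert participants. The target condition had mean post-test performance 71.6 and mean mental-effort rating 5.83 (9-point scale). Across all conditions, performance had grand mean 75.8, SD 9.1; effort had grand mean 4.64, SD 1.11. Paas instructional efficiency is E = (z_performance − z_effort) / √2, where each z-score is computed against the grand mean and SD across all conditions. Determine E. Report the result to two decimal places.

z_performance = (71.6 − 75.8) / 9.1 = -4.2000 / 9.1 = -0.4615.
z_effort = (5.83 − 4.64) / 1.11 = 1.1900 / 1.11 = 1.0721.
z_P − z_E = -0.4615 − 1.0721 = -1.5336.
E = -1.5336 / √2 = -1.5336 / 1.41421 = -1.0844 ≈ -1.08.

-1.08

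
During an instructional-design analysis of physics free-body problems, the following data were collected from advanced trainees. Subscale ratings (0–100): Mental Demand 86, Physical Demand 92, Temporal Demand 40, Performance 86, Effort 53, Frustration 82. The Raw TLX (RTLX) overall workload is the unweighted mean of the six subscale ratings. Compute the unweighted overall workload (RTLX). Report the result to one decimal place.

Sum of ratings = 86 + 92 + 40 + 86 + 53 + 82 = 439.
RTLX = 439 / 6 = 73.1667 ≈ 73.2.

73.2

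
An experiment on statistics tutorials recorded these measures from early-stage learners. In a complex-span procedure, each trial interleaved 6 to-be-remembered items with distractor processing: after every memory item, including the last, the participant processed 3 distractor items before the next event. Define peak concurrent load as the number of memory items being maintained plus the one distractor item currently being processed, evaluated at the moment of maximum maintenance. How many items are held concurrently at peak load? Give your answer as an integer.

Maintenance is greatest during the distractor(s) after memory item 6: all 6 memory items are being held.
One distractor item is concurrently being processed.
Peak concurrent load = 6 + 1 = 7 items.

7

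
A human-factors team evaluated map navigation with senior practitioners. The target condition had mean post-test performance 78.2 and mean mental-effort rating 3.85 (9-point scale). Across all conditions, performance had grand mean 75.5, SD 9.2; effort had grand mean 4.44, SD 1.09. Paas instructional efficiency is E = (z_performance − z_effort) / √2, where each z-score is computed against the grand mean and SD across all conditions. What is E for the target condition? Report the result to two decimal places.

z_performance = (78.2 − 75.5) / 9.2 = 2.7000 / 9.2 = 0.2935.
z_effort = (3.85 − 4.44) / 1.09 = -0.5900 / 1.09 = -0.5413.
z_P − z_E = 0.2935 − (-0.5413) = 0.8348.
E = 0.8348 / √2 = 0.8348 / 1.41421 = 0.5903 ≈ 0.59.

0.59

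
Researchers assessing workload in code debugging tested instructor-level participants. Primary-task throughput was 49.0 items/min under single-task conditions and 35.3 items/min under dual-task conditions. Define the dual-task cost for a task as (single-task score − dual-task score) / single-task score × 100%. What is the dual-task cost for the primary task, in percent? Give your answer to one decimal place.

28.0

Cost = (49.0 − 35.3) / 49.0 × 100%
     = 13.7000 / 49.0 × 100% = 27.9592%.
≈ 28.0%.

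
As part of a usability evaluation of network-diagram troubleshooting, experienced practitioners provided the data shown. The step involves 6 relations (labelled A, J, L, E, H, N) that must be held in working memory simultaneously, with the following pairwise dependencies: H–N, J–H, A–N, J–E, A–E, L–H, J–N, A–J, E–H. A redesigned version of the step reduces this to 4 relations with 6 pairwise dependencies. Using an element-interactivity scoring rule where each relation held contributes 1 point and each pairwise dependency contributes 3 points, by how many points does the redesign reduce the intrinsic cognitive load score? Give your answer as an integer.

Original: 6 × 1 + 9 × 3 = 6 + 27 = 33.
Redesigned: 4 × 1 + 6 × 3 = 4 + 18 = 22.
Reduction = 33 − 22 = 11.

11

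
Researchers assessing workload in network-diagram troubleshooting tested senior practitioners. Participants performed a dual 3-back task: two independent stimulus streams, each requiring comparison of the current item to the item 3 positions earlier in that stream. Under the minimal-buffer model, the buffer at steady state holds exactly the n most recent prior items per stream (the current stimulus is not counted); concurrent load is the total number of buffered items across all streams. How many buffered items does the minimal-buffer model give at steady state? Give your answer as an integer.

Each stream's buffer holds its 3 most recent prior items.
Two independent streams: 2 × 3 = 6 buffered items at steady state.

6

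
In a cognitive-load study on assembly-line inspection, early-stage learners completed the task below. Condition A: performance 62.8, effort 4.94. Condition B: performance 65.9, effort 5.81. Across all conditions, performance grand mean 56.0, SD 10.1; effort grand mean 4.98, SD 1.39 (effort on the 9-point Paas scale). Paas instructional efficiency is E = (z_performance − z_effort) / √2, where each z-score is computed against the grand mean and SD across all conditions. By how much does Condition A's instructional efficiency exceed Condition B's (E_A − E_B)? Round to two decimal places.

Condition A: z_P = (62.8 − 56.0)/10.1 = 0.6733; z_E = (4.94 − 4.98)/1.39 = -0.0288; E_A = (0.6733 − (-0.0288))/√2 = 0.4965.
Condition B: z_P = (65.9 − 56.0)/10.1 = 0.9802; z_E = (5.81 − 4.98)/1.39 = 0.5971; E_B = (0.9802 − 0.5971)/√2 = 0.2709.
E_A − E_B = 0.4965 − 0.2709 = 0.2256 ≈ 0.23.

0.23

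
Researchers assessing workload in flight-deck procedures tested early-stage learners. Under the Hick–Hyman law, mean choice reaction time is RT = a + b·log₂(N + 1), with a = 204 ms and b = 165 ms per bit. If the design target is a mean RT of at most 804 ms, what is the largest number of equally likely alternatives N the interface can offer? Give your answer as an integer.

Set 204 + 165·log₂(N + 1) ≤ 804.
log₂(N + 1) ≤ (804 − 204) / 165 = 3.6364.
N + 1 ≤ 2^3.6364 = 12.4356.
N ≤ 11.4356, so the largest integer N is 11.

11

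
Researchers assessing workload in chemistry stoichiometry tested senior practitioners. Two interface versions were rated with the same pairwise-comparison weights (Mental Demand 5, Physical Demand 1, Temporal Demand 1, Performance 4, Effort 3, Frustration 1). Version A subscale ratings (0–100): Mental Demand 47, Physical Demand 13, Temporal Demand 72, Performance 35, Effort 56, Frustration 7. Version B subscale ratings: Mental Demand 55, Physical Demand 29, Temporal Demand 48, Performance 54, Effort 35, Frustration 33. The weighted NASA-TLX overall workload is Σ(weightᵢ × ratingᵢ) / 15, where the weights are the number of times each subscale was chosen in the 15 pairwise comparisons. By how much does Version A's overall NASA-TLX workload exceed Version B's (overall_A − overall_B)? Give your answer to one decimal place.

-4.7

Version A weighted sum = 5·47 + 1·13 + 1·72 + 4·35 + 3·56 + 1·7 = 235 + 13 + 72 + 140 + 168 + 7 = 635; overall_A = 635/15 = 42.3333.
Version B weighted sum = 5·55 + 1·29 + 1·48 + 4·54 + 3·35 + 1·33 = 275 + 29 + 48 + 216 + 105 + 33 = 706; overall_B = 706/15 = 47.0667.
Difference = 42.3333 − 47.0667 = -4.7334 ≈ -4.7.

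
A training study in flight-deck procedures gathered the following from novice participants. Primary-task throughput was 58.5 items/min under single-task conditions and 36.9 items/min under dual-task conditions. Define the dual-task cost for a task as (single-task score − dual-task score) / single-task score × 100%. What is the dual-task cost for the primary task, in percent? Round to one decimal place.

Cost = (58.5 − 36.9) / 58.5 × 100%
     = 21.6000 / 58.5 × 100% = 36.9231%.
≈ 36.9%.

36.9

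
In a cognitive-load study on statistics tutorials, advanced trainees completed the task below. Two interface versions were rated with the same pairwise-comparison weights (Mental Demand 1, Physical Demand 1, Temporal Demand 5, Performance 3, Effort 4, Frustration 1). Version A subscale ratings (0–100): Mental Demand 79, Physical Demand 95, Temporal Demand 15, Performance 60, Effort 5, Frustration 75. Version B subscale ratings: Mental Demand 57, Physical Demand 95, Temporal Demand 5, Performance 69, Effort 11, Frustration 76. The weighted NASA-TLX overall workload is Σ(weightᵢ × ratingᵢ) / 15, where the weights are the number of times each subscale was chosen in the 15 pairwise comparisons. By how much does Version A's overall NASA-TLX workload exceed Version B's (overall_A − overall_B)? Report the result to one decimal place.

Version A weighted sum = 1·79 + 1·95 + 5·15 + 3·60 + 4·5 + 1·75 = 79 + 95 + 75 + 180 + 20 + 75 = 524; overall_A = 524/15 = 34.9333.
Version B weighted sum = 1·57 + 1·95 + 5·5 + 3·69 + 4·11 + 1·76 = 57 + 95 + 25 + 207 + 44 + 76 = 504; overall_B = 504/15 = 33.6000.
Difference = 34.9333 − 33.6000 = 1.3333 ≈ 1.3.

1.3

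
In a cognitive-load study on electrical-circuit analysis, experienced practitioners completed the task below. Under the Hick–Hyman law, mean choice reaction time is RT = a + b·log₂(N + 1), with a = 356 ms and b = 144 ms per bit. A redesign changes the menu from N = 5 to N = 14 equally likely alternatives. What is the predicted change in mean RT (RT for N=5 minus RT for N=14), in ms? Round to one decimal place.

-190.4

RT(5) = 356 + 144·log₂(6) = 356 + 144·2.5850 = 728.2400 ms.
RT(14) = 356 + 144·log₂(15) = 356 + 144·3.9069 = 918.5936 ms.
Difference = 728.2400 − 918.5936 = -190.3536 ≈ -190.4 ms.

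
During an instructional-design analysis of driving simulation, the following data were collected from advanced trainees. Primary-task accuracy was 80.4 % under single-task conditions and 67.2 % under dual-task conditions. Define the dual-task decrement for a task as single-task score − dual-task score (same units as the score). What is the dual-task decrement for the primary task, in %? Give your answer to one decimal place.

13.2

Decrement = 80.4 − 67.2 = 13.2000 % ≈ 13.2 %.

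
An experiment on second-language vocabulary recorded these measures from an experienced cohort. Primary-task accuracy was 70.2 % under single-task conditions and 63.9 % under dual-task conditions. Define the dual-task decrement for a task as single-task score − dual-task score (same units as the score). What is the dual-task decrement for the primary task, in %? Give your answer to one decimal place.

Decrement = 70.2 − 63.9 = 6.3000 % ≈ 6.3 %.

6.3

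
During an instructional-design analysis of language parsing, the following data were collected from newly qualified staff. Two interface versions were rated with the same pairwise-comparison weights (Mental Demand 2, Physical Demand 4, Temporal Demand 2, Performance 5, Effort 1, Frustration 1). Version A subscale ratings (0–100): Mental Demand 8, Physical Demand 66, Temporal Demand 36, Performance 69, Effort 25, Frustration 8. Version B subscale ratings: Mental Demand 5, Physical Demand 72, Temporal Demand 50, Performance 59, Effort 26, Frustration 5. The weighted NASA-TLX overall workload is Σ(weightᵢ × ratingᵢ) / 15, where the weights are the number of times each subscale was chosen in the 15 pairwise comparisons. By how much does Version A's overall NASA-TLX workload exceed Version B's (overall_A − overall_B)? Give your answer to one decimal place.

Version A weighted sum = 2·8 + 4·66 + 2·36 + 5·69 + 1·25 + 1·8 = 16 + 264 + 72 + 345 + 25 + 8 = 730; overall_A = 730/15 = 48.6667.
Version B weighted sum = 2·5 + 4·72 + 2·50 + 5·59 + 1·26 + 1·5 = 10 + 288 + 100 + 295 + 26 + 5 = 724; overall_B = 724/15 = 48.2667.
Difference = 48.6667 − 48.2667 = 0.4000 ≈ 0.4.

0.4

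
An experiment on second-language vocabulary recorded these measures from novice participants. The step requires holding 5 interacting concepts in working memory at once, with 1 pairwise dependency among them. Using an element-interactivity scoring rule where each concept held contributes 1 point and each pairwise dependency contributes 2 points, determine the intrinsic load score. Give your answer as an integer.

7

Element contribution: 5 × 1 = 5.
Interaction contribution: 1 × 2 = 2.
Intrinsic load = 5 + 2 = 7.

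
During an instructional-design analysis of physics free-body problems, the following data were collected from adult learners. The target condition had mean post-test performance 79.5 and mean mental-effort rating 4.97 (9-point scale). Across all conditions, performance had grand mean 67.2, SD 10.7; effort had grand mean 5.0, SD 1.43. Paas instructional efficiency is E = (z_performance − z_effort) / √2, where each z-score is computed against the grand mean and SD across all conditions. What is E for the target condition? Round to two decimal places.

z_performance = (79.5 − 67.2) / 10.7 = 12.3000 / 10.7 = 1.1495.
z_effort = (4.97 − 5.0) / 1.43 = -0.0300 / 1.43 = -0.0210.
z_P − z_E = 1.1495 − (-0.0210) = 1.1705.
E = 1.1705 / √2 = 1.1705 / 1.41421 = 0.8277 ≈ 0.83.

0.83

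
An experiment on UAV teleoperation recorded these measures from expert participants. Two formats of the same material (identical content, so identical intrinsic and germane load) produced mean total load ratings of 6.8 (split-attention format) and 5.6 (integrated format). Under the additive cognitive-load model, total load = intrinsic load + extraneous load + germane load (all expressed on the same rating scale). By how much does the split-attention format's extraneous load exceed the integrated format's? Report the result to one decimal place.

Intrinsic and germane load are equal across formats, so the difference in total load equals the difference in extraneous load.
Extraneous-load difference = 6.8 − 5.6 = 1.2.

1.2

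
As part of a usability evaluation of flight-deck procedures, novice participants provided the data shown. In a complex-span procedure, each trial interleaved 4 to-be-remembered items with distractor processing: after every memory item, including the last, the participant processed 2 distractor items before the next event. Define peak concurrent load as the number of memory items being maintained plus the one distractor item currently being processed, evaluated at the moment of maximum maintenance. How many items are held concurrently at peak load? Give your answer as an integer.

5

Maintenance is greatest during the distractor(s) after memory item 4: all 4 memory items are being held.
One distractor item is concurrently being processed.
Peak concurrent load = 4 + 1 = 5 items.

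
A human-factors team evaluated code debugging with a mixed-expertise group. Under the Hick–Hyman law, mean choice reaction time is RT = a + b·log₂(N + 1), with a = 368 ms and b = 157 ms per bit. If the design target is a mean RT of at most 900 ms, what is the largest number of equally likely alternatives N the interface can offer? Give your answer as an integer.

Set 368 + 157·log₂(N + 1) ≤ 900.
log₂(N + 1) ≤ (900 − 368) / 157 = 3.3885.
N + 1 ≤ 2^3.3885 = 10.4723.
N ≤ 9.4723, so the largest integer N is 9.

9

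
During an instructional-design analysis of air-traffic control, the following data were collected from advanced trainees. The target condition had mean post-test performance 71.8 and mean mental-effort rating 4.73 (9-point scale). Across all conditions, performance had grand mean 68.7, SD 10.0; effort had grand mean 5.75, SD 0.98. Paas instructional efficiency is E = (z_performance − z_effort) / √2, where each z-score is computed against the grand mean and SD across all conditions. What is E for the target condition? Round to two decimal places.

z_performance = (71.8 − 68.7) / 10.0 = 3.1000 / 10.0 = 0.3100.
z_effort = (4.73 − 5.75) / 0.98 = -1.0200 / 0.98 = -1.0408.
z_P − z_E = 0.3100 − (-1.0408) = 1.3508.
E = 1.3508 / √2 = 1.3508 / 1.41421 = 0.9552 ≈ 0.96.

0.96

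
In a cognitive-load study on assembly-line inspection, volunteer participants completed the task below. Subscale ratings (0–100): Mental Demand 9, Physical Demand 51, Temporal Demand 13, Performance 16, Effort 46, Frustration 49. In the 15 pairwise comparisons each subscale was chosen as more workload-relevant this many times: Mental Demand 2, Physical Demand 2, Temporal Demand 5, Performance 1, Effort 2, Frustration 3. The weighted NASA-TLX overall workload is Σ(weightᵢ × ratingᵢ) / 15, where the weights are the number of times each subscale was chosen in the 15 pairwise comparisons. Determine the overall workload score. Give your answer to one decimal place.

The tallies are the weights (they sum to 15).
Weighted sum = 2·9 + 2·51 + 5·13 + 1·16 + 2·46 + 3·49
            = 18 + 102 + 65 + 16 + 92 + 147 = 440.
Overall workload = 440 / 15 = 29.3333 ≈ 29.3.

29.3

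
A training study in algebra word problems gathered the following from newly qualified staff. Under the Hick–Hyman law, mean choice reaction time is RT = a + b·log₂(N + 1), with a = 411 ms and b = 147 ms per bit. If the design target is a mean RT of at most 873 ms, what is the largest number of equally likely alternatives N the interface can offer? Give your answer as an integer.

Set 411 + 147·log₂(N + 1) ≤ 873.
log₂(N + 1) ≤ (873 − 411) / 147 = 3.1429.
N + 1 ≤ 2^3.1429 = 8.8330.
N ≤ 7.8330, so the largest integer N is 7.

7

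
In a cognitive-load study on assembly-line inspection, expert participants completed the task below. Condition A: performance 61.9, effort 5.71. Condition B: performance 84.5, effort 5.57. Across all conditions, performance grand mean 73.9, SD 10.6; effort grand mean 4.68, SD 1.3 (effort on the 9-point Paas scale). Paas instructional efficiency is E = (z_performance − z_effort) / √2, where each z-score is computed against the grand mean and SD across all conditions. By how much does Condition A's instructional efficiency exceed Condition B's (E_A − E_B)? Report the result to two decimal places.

Condition A: z_P = (61.9 − 73.9)/10.6 = -1.1321; z_E = (5.71 − 4.68)/1.3 = 0.7923; E_A = (-1.1321 − 0.7923)/√2 = -1.3608.
Condition B: z_P = (84.5 − 73.9)/10.6 = 1.0000; z_E = (5.57 − 4.68)/1.3 = 0.6846; E_B = (1.0000 − 0.6846)/√2 = 0.2230.
E_A − E_B = -1.3608 − 0.2230 = -1.5838 ≈ -1.58.

-1.58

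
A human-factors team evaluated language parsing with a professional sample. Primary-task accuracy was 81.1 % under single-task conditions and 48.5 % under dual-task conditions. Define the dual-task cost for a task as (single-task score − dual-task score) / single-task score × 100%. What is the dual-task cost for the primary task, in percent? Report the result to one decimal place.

Cost = (81.1 − 48.5) / 81.1 × 100%
     = 32.6000 / 81.1 × 100% = 40.1973%.
≈ 40.2%.

40.2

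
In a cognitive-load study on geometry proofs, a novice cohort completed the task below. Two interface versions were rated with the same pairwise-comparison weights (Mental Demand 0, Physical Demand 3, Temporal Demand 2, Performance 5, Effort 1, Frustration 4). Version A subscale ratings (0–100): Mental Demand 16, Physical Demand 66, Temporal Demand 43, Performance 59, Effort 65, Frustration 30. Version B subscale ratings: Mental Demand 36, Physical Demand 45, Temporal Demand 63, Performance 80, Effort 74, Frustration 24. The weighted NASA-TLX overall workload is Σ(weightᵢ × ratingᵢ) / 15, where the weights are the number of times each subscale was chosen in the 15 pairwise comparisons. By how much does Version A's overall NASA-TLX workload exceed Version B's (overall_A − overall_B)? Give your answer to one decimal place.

Version A weighted sum = 0·16 + 3·66 + 2·43 + 5·59 + 1·65 + 4·30 = 0 + 198 + 86 + 295 + 65 + 120 = 764; overall_A = 764/15 = 50.9333.
Version B weighted sum = 0·36 + 3·45 + 2·63 + 5·80 + 1·74 + 4·24 = 0 + 135 + 126 + 400 + 74 + 96 = 831; overall_B = 831/15 = 55.4000.
Difference = 50.9333 − 55.4000 = -4.4667 ≈ -4.5.

-4.5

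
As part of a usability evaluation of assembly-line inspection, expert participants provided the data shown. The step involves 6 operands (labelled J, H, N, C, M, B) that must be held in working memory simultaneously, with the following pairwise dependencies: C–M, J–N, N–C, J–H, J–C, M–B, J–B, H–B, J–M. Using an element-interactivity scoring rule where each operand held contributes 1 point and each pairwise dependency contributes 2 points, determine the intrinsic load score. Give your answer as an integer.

Count of operands held simultaneously: 6.
Count of pairwise dependencies listed: 9.
Element contribution: 6 × 1 = 6.
Interaction contribution: 9 × 2 = 18.
Intrinsic load = 6 + 18 = 24.

24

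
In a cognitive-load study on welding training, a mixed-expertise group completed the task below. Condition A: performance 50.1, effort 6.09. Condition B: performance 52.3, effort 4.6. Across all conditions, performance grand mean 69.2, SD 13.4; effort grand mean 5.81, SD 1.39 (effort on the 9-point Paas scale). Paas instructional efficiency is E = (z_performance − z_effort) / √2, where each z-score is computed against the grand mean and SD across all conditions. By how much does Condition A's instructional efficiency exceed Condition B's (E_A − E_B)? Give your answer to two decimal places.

-0.87

Condition A: z_P = (50.1 − 69.2)/13.4 = -1.4254; z_E = (6.09 − 5.81)/1.39 = 0.2014; E_A = (-1.4254 − 0.2014)/√2 = -1.1503.
Condition B: z_P = (52.3 − 69.2)/13.4 = -1.2612; z_E = (4.6 − 5.81)/1.39 = -0.8705; E_B = (-1.2612 − (-0.8705))/√2 = -0.2763.
E_A − E_B = -1.1503 − (-0.2763) = -0.8740 ≈ -0.87.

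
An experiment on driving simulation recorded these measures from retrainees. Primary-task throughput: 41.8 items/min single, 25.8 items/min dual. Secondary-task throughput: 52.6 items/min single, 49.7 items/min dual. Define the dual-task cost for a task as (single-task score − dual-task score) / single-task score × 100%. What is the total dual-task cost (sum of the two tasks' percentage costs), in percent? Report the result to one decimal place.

43.8

Primary cost = (41.8 − 25.8) / 41.8 × 100% = 38.2775%.
Secondary cost = (52.6 − 49.7) / 52.6 × 100% = 5.5133%.
Total = 38.2775% + 5.5133% = 43.7908% ≈ 43.8%.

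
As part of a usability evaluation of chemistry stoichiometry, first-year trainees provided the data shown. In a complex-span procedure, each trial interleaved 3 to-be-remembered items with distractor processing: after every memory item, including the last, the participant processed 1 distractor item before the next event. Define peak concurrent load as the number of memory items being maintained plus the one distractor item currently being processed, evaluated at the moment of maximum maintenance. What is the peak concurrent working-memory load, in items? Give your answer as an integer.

Maintenance is greatest during the distractor(s) after memory item 3: all 3 memory items are being held.
One distractor item is concurrently being processed.
Peak concurrent load = 3 + 1 = 4 items.

4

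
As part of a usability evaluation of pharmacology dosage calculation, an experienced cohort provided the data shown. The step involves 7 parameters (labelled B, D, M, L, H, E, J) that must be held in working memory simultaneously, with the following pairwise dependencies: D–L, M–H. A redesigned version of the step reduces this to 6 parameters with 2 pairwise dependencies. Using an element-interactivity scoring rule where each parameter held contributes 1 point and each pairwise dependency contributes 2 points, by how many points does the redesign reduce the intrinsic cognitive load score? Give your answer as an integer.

1

Original: 7 × 1 + 2 × 2 = 7 + 4 = 11.
Redesigned: 6 × 1 + 2 × 2 = 6 + 4 = 10.
Reduction = 11 − 10 = 1.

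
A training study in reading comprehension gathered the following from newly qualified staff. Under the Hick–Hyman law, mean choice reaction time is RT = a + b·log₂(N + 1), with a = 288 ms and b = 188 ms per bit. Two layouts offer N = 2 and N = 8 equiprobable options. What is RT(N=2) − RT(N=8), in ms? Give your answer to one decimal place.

-298.0

RT(2) = 288 + 188·log₂(3) = 288 + 188·1.5850 = 585.9800 ms.
RT(8) = 288 + 188·log₂(9) = 288 + 188·3.1699 = 883.9412 ms.
Difference = 585.9800 − 883.9412 = -297.9612 ≈ -298.0 ms.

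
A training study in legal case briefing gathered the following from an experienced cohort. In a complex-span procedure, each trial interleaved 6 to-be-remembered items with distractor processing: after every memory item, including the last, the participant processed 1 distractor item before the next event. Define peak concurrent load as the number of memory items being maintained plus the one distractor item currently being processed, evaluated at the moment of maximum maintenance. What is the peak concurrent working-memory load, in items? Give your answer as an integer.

7

Maintenance is greatest during the distractor(s) after memory item 6: all 6 memory items are being held.
One distractor item is concurrently being processed.
Peak concurrent load = 6 + 1 = 7 items.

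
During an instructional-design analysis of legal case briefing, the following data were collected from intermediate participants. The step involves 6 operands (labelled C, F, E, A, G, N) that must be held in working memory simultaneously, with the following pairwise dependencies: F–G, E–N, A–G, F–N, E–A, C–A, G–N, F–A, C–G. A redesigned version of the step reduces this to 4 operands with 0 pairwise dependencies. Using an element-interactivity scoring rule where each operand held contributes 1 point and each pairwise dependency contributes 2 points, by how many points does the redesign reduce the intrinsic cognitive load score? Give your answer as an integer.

Original: 6 × 1 + 9 × 2 = 6 + 18 = 24.
Redesigned: 4 × 1 + 0 × 2 = 4 + 0 = 4.
Reduction = 24 − 4 = 20.

20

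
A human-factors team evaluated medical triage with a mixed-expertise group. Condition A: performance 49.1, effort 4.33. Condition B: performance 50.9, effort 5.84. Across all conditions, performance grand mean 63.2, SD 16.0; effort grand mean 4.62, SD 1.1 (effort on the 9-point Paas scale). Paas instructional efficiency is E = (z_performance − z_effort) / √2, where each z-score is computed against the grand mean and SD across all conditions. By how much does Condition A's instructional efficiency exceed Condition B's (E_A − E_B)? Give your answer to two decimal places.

0.89

Condition A: z_P = (49.1 − 63.2)/16.0 = -0.8813; z_E = (4.33 − 4.62)/1.1 = -0.2636; E_A = (-0.8813 − (-0.2636))/√2 = -0.4368.
Condition B: z_P = (50.9 − 63.2)/16.0 = -0.7688; z_E = (5.84 − 4.62)/1.1 = 1.1091; E_B = (-0.7688 − 1.1091)/√2 = -1.3279.
E_A − E_B = -0.4368 − (-1.3279) = 0.8911 ≈ 0.89.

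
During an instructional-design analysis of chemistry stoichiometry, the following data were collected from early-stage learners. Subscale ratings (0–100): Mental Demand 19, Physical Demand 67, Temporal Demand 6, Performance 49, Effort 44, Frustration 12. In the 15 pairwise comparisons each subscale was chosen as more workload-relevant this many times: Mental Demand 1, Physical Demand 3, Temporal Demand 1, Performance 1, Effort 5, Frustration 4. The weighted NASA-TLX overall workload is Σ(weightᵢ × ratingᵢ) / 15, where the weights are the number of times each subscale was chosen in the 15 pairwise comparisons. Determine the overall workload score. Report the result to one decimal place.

The tallies are the weights (they sum to 15).
Weighted sum = 1·19 + 3·67 + 1·6 + 1·49 + 5·44 + 4·12
            = 19 + 201 + 6 + 49 + 220 + 48 = 543.
Overall workload = 543 / 15 = 36.2000 ≈ 36.2.

36.2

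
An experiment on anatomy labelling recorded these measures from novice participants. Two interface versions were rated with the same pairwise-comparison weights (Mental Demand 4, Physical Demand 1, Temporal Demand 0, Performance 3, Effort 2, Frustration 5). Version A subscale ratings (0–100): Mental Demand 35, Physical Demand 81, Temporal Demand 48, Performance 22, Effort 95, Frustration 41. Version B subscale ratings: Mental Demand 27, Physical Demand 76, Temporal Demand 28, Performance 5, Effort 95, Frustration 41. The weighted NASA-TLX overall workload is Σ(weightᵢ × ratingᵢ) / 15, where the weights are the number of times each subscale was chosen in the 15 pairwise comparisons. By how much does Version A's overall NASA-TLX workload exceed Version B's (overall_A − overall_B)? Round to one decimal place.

5.9

Version A weighted sum = 4·35 + 1·81 + 0·48 + 3·22 + 2·95 + 5·41 = 140 + 81 + 0 + 66 + 190 + 205 = 682; overall_A = 682/15 = 45.4667.
Version B weighted sum = 4·27 + 1·76 + 0·28 + 3·5 + 2·95 + 5·41 = 108 + 76 + 0 + 15 + 190 + 205 = 594; overall_B = 594/15 = 39.6000.
Difference = 45.4667 − 39.6000 = 5.8667 ≈ 5.9.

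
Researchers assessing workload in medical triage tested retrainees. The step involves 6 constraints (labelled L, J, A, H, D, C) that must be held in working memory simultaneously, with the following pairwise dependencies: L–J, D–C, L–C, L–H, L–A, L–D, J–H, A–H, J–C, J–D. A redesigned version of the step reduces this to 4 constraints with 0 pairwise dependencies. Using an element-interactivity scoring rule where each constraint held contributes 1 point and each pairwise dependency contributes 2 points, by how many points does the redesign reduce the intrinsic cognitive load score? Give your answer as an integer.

22

Original: 6 × 1 + 10 × 2 = 6 + 20 = 26.
Redesigned: 4 × 1 + 0 × 2 = 4 + 0 = 4.
Reduction = 26 − 4 = 22.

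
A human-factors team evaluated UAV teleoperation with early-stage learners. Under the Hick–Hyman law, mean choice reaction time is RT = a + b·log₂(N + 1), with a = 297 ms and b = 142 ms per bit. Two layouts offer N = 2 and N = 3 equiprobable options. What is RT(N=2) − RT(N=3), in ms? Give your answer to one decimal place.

RT(2) = 297 + 142·log₂(3) = 297 + 142·1.5850 = 522.0700 ms.
RT(3) = 297 + 142·log₂(4) = 297 + 142·2.0000 = 581.0000 ms.
Difference = 522.0700 − 581.0000 = -58.9300 ≈ -58.9 ms.

-58.9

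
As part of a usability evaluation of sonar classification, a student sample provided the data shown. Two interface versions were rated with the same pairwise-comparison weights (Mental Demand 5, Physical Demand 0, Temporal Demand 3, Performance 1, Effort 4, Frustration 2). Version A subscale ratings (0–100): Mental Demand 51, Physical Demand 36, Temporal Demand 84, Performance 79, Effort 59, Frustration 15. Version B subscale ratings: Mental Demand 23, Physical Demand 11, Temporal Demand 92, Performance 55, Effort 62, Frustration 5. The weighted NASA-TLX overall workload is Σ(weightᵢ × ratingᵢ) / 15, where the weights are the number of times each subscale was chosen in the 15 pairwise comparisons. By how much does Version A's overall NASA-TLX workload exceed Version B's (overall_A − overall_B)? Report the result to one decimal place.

Version A weighted sum = 5·51 + 0·36 + 3·84 + 1·79 + 4·59 + 2·15 = 255 + 0 + 252 + 79 + 236 + 30 = 852; overall_A = 852/15 = 56.8000.
Version B weighted sum = 5·23 + 0·11 + 3·92 + 1·55 + 4·62 + 2·5 = 115 + 0 + 276 + 55 + 248 + 10 = 704; overall_B = 704/15 = 46.9333.
Difference = 56.8000 − 46.9333 = 9.8667 ≈ 9.9.

9.9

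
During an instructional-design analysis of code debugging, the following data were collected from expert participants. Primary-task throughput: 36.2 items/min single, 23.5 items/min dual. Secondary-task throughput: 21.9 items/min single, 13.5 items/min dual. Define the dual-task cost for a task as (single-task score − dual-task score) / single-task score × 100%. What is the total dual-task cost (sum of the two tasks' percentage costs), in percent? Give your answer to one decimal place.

Primary cost = (36.2 − 23.5) / 36.2 × 100% = 35.0829%.
Secondary cost = (21.9 − 13.5) / 21.9 × 100% = 38.3562%.
Total = 35.0829% + 38.3562% = 73.4391% ≈ 73.4%.

73.4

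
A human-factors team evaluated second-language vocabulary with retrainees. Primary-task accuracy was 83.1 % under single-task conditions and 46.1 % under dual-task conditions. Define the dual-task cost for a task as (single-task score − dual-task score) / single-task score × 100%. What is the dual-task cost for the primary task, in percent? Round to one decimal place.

44.5

Cost = (83.1 − 46.1) / 83.1 × 100%
     = 37.0000 / 83.1 × 100% = 44.5247%.
≈ 44.5%.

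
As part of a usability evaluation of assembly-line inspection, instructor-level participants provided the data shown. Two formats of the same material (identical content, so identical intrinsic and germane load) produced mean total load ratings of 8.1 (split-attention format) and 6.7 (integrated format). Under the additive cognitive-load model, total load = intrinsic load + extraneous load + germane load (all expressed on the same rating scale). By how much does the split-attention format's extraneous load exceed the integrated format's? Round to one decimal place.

Intrinsic and germane load are equal across formats, so the difference in total load equals the difference in extraneous load.
Extraneous-load difference = 8.1 − 6.7 = 1.4.

1.4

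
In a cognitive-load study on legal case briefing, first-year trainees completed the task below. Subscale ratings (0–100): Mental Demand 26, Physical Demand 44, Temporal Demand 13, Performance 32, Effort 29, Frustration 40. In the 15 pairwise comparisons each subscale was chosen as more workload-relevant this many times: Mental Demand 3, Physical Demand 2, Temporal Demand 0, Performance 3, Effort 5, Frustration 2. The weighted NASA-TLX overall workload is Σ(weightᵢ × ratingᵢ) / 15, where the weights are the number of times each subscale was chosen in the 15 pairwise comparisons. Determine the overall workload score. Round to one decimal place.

The tallies are the weights (they sum to 15).
Weighted sum = 3·26 + 2·44 + 0·13 + 3·32 + 5·29 + 2·40
            = 78 + 88 + 0 + 96 + 145 + 80 = 487.
Overall workload = 487 / 15 = 32.4667 ≈ 32.5.

32.5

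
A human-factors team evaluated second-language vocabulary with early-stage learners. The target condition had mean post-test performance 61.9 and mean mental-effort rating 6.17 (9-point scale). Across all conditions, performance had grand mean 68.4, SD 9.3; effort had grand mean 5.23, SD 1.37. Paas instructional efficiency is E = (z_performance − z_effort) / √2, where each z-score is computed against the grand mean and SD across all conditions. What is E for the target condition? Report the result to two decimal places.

z_performance = (61.9 − 68.4) / 9.3 = -6.5000 / 9.3 = -0.6989.
z_effort = (6.17 − 5.23) / 1.37 = 0.9400 / 1.37 = 0.6861.
z_P − z_E = -0.6989 − 0.6861 = -1.3850.
E = -1.3850 / √2 = -1.3850 / 1.41421 = -0.9793 ≈ -0.98.

-0.98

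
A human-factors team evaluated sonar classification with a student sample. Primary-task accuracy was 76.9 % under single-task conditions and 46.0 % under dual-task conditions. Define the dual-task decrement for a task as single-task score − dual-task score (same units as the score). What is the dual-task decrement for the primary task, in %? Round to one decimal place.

Decrement = 76.9 − 46.0 = 30.9000 % ≈ 30.9 %.

30.9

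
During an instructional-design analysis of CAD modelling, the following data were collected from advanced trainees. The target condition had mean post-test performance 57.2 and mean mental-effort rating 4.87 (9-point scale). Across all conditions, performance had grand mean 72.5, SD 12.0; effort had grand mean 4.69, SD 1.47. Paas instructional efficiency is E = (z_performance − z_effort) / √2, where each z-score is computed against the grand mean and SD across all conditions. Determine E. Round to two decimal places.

z_performance = (57.2 − 72.5) / 12.0 = -15.3000 / 12.0 = -1.2750.
z_effort = (4.87 − 4.69) / 1.47 = 0.1800 / 1.47 = 0.1224.
z_P − z_E = -1.2750 − 0.1224 = -1.3974.
E = -1.3974 / √2 = -1.3974 / 1.41421 = -0.9881 ≈ -0.99.

-0.99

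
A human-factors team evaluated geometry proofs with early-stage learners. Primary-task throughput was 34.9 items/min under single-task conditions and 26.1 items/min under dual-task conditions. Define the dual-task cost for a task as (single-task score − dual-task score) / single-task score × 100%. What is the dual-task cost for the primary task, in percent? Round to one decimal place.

25.2

Cost = (34.9 − 26.1) / 34.9 × 100%
     = 8.8000 / 34.9 × 100% = 25.2149%.
≈ 25.2%.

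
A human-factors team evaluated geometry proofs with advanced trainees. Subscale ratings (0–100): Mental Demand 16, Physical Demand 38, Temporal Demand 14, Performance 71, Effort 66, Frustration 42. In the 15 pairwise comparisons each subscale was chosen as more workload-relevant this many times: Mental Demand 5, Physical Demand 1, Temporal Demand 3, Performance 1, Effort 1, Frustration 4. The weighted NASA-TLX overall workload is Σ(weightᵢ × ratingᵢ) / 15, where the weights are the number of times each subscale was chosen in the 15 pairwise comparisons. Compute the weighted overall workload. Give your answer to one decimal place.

The tallies are the weights (they sum to 15).
Weighted sum = 5·16 + 1·38 + 3·14 + 1·71 + 1·66 + 4·42
            = 80 + 38 + 42 + 71 + 66 + 168 = 465.
Overall workload = 465 / 15 = 31.0000 ≈ 31.0.

31.0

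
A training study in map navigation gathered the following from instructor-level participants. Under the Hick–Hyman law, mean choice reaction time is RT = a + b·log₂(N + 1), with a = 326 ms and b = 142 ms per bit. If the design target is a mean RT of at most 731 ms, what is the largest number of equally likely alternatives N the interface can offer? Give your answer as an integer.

6

Set 326 + 142·log₂(N + 1) ≤ 731.
log₂(N + 1) ≤ (731 − 326) / 142 = 2.8521.
N + 1 ≤ 2^2.8521 = 7.2205.
N ≤ 6.2205, so the largest integer N is 6.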